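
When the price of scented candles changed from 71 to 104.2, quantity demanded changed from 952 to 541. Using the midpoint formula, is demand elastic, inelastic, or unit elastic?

Arc ε ≈ -1.453.
|ε| = 1.45 > 1.

elastic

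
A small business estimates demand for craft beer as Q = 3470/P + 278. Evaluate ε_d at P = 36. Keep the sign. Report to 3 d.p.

At P = 36, Q = 374.389.
dQ/dP = −3470/P² = -2.677.
ε = (dQ/dP)(P/Q) = (-2.677)(36/374.389).

-0.257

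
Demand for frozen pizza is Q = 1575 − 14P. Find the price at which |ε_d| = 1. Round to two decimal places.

For linear demand Q = a − bP, ε = −bP/(a − bP). |ε| = 1 when bP = a − bP, i.e. P = a/(2b).
P = 1575/(2·14) = 1575/28 = 56.2500.

56.25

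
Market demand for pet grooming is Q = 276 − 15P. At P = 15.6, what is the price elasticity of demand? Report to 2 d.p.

-5.57

At P = 15.6, Q = 42.
dQ/dP = −15.
ε = (dQ/dP)(P/Q) = (-15)(15.6/42).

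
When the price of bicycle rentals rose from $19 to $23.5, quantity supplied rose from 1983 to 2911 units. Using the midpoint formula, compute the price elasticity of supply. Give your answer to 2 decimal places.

1.79

ΔQ = 2911 − 1983 = 928; ΔP = 23.5 − 19 = 4.5.
Midpoints: P̄ = 21.25, Q̄ = 2447.0.
ε_s = (ΔQ/ΔP)(P̄/Q̄) = (928/4.5)(21.25/2447.0).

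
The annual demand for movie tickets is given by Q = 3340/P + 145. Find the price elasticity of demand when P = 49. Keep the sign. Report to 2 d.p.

-0.32

At P = 49, Q = 213.163.
dQ/dP = −3340/P² = -1.391.
ε = (dQ/dP)(P/Q) = (-1.391)(49/213.163).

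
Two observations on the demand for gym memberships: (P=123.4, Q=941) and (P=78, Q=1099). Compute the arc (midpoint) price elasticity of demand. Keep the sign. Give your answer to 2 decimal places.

-0.34

ΔQ = 1099 − 941 = 158; ΔP = 78 − 123.4 = -45.4.
Midpoints: P̄ = 100.70, Q̄ = 1020.0.
ε = (ΔQ/ΔP)(P̄/Q̄) = (158/-45.4)(100.70/1020.0).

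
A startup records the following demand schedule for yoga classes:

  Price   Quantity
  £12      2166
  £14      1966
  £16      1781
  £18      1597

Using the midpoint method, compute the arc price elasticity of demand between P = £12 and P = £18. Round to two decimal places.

-0.76

At P = 12, Q = 2166; at P = 18, Q = 1597.
ΔQ = -569, ΔP = 6. Midpoints: P̄ = 15.00, Q̄ = 1881.5.
ε = (ΔQ/ΔP)(P̄/Q̄) = (-569/6)(15.00/1881.5).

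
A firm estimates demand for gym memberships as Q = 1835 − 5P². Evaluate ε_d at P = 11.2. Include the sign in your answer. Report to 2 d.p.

At P = 11.2, Q = 1207.800.
dQ/dP = −10P = -112.
ε = (dQ/dP)(P/Q) = (-112)(11.2/1207.800).

-1.04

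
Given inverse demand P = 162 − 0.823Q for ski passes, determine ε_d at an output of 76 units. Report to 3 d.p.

-1.590

At Q = 76, P = 162 − 0.823(76) = 99.45.
dP/dQ = −0.823, so dQ/dP = 1/(−0.823) = -1.215.
ε = (dQ/dP)(P/Q) = (-1.215)(99.45/76).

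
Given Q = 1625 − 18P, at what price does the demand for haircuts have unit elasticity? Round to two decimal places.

For linear demand Q = a − bP, ε = −bP/(a − bP). |ε| = 1 when bP = a − bP, i.e. P = a/(2b).
P = 1625/(2·18) = 1625/36 = 45.1389.

45.14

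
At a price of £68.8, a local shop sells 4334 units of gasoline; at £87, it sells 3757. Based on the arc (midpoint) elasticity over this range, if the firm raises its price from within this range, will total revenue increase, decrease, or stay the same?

increase

Arc ε = (-577/18.2)(77.90/4045.5) ≈ -0.610.
|ε| = 0.61 < 1, so demand is inelastic. A price rise therefore raises total revenue.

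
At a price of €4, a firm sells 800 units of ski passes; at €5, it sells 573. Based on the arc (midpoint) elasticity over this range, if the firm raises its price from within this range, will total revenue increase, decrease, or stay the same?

decrease

Arc ε = (-227/1)(4.50/686.5) ≈ -1.488.
|ε| = 1.49 > 1, so demand is elastic. A price rise therefore reduces total revenue.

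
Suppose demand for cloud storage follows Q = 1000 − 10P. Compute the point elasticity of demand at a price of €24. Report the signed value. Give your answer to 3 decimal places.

At P = 24, Q = 760.
dQ/dP = −10.
ε = (dQ/dP)(P/Q) = (-10)(24/760).
|ε| < 1, so demand is inelastic at this price.

-0.316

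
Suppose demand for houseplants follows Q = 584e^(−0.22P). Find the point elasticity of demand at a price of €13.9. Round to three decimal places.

-3.058

At P = 13.9, Q = 27.437.
dQ/dP = −0.22·584e^(−0.22P) = −0.22Q = -6.036.
ε = (dQ/dP)(P/Q) = (-6.036)(13.9/27.437).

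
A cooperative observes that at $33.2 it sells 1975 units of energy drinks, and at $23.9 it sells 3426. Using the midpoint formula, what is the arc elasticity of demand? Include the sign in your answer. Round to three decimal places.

ΔQ = 3426 − 1975 = 1451; ΔP = 23.9 − 33.2 = -9.3.
Midpoints: P̄ = 28.55, Q̄ = 2700.5.
ε = (ΔQ/ΔP)(P̄/Q̄) = (1451/-9.3)(28.55/2700.5).

-1.649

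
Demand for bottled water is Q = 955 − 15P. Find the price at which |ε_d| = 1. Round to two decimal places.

For linear demand Q = a − bP, ε = −bP/(a − bP). |ε| = 1 when bP = a − bP, i.e. P = a/(2b).
P = 955/(2·15) = 955/30 = 31.8333.

31.83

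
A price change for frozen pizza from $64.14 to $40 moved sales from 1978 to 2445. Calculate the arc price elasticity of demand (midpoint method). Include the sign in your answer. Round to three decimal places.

ΔQ = 2445 − 1978 = 467; ΔP = 40 − 64.14 = -24.14.
Midpoints: P̄ = 52.07, Q̄ = 2211.5.
ε = (ΔQ/ΔP)(P̄/Q̄) = (467/-24.14)(52.07/2211.5).

-0.455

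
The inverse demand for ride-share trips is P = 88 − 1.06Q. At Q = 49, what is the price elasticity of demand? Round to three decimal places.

-0.694

At Q = 49, P = 88 − 1.06(49) = 36.06.
dP/dQ = −1.06, so dQ/dP = 1/(−1.06) = -0.943.
ε = (dQ/dP)(P/Q) = (-0.943)(36.06/49).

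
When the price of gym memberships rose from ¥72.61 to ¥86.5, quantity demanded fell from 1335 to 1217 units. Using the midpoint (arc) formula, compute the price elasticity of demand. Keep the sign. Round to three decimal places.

ΔQ = 1217 − 1335 = -118; ΔP = 86.5 − 72.61 = 13.89.
Midpoints: P̄ = 79.56, Q̄ = 1276.0.
ε = (ΔQ/ΔP)(P̄/Q̄) = (-118/13.89)(79.56/1276.0).

-0.530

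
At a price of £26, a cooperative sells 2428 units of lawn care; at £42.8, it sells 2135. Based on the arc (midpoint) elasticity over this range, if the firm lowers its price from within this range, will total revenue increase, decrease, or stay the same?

decrease

Arc ε = (-293/16.8)(34.40/2281.5) ≈ -0.263.
|ε| = 0.26 < 1, so demand is inelastic. A price cut therefore reduces total revenue.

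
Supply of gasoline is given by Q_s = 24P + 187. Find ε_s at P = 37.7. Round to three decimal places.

At P = 37.7, Q_s = 1091.80.
dQ_s/dP = 24.
ε_s = (dQ_s/dP)(P/Q_s) = (24)(37.7/1091.80).

0.829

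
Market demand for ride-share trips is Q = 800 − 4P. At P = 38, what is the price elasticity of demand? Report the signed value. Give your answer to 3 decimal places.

At P = 38, Q = 648.
dQ/dP = −4.
ε = (dQ/dP)(P/Q) = (-4)(38/648).

-0.235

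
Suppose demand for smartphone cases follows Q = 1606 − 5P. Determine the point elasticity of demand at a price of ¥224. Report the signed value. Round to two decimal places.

-2.30

At P = 224, Q = 486.
dQ/dP = −5.
ε = (dQ/dP)(P/Q) = (-5)(224/486).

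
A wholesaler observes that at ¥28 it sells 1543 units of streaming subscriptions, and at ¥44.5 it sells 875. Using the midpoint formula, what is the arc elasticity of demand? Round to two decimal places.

-1.21

ΔQ = 875 − 1543 = -668; ΔP = 44.5 − 28 = 16.5.
Midpoints: P̄ = 36.25, Q̄ = 1209.0.
ε = (ΔQ/ΔP)(P̄/Q̄) = (-668/16.5)(36.25/1209.0).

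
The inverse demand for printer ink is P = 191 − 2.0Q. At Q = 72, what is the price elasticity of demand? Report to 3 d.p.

-0.326

At Q = 72, P = 191 − 2.0(72) = 47.00.
dP/dQ = −2.0, so dQ/dP = 1/(−2.0) = -0.500.
ε = (dQ/dP)(P/Q) = (-0.500)(47.00/72).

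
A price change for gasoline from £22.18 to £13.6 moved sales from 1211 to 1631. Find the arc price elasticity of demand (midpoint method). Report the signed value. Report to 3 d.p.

-0.616

ΔQ = 1631 − 1211 = 420; ΔP = 13.6 − 22.18 = -8.58.
Midpoints: P̄ = 17.89, Q̄ = 1421.0.
ε = (ΔQ/ΔP)(P̄/Q̄) = (420/-8.58)(17.89/1421.0).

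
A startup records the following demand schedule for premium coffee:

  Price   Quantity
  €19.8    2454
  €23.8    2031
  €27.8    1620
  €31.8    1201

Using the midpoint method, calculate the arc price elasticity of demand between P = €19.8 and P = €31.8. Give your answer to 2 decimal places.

At P = 19.8, Q = 2454; at P = 31.8, Q = 1201.
ΔQ = -1253, ΔP = 12.0. Midpoints: P̄ = 25.80, Q̄ = 1827.5.
ε = (ΔQ/ΔP)(P̄/Q̄) = (-1253/12.0)(25.80/1827.5).

-1.47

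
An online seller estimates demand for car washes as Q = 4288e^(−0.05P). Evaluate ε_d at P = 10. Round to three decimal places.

At P = 10, Q = 2600.803.
dQ/dP = −0.05·4288e^(−0.05P) = −0.05Q = -130.040.
ε = (dQ/dP)(P/Q) = (-130.040)(10/2600.803).

-0.500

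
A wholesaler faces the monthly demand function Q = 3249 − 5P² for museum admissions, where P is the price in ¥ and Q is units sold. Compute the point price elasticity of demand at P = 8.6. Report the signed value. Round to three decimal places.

-0.257

At P = 8.6, Q = 2879.200.
dQ/dP = −10P = -86.
ε = (dQ/dP)(P/Q) = (-86)(8.6/2879.200).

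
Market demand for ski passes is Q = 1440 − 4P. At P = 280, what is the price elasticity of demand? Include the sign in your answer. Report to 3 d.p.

-3.500

At P = 280, Q = 320.
dQ/dP = −4.
ε = (dQ/dP)(P/Q) = (-4)(280/320).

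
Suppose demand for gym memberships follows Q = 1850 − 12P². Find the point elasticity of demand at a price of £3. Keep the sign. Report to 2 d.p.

At P = 3, Q = 1742.
dQ/dP = −24P = -72.
ε = (dQ/dP)(P/Q) = (-72)(3/1742).

-0.12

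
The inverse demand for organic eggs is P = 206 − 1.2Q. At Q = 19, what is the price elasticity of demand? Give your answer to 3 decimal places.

At Q = 19, P = 206 − 1.2(19) = 183.20.
dP/dQ = −1.2, so dQ/dP = 1/(−1.2) = -0.833.
ε = (dQ/dP)(P/Q) = (-0.833)(183.20/19).

-8.035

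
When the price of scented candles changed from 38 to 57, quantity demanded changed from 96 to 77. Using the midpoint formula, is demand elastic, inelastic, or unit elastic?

inelastic

Arc ε ≈ -0.549.
|ε| = 0.55 < 1.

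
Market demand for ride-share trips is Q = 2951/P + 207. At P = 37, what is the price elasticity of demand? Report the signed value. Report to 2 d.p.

At P = 37, Q = 286.757.
dQ/dP = −2951/P² = -2.156.
ε = (dQ/dP)(P/Q) = (-2.156)(37/286.757).

-0.28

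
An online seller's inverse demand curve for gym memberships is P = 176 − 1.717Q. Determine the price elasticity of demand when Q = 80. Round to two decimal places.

At Q = 80, P = 176 − 1.717(80) = 38.64.
dP/dQ = −1.717, so dQ/dP = 1/(−1.717) = -0.582.
ε = (dQ/dP)(P/Q) = (-0.582)(38.64/80).

-0.28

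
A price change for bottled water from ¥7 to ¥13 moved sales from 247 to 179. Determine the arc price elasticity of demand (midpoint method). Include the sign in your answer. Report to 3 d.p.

-0.532

ΔQ = 179 − 247 = -68; ΔP = 13 − 7 = 6.
Midpoints: P̄ = 10.00, Q̄ = 213.0.
ε = (ΔQ/ΔP)(P̄/Q̄) = (-68/6)(10.00/213.0).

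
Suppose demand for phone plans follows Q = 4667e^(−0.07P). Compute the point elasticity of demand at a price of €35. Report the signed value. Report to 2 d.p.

-2.45

At P = 35, Q = 402.732.
dQ/dP = −0.07·4667e^(−0.07P) = −0.07Q = -28.191.
ε = (dQ/dP)(P/Q) = (-28.191)(35/402.732).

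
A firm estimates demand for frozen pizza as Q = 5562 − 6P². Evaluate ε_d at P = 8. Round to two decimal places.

At P = 8, Q = 5178.
dQ/dP = −12P = -96.
ε = (dQ/dP)(P/Q) = (-96)(8/5178).
|ε| < 1, so demand is inelastic at this price.

-0.15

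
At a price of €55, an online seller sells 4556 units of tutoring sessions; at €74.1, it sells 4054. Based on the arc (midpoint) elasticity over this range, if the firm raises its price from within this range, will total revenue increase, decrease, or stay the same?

increase

Arc ε = (-502/19.1)(64.55/4305.0) ≈ -0.394.
|ε| = 0.39 < 1, so demand is inelastic. A price rise therefore raises total revenue.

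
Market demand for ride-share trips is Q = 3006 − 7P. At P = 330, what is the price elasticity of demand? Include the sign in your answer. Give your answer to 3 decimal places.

-3.319

At P = 330, Q = 696.
dQ/dP = −7.
ε = (dQ/dP)(P/Q) = (-7)(330/696).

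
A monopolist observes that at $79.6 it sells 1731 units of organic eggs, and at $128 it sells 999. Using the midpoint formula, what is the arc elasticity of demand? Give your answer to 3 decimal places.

-1.150

ΔQ = 999 − 1731 = -732; ΔP = 128 − 79.6 = 48.4.
Midpoints: P̄ = 103.80, Q̄ = 1365.0.
ε = (ΔQ/ΔP)(P̄/Q̄) = (-732/48.4)(103.80/1365.0).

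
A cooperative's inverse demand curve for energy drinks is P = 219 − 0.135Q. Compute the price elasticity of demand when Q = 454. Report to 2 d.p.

-2.57

At Q = 454, P = 219 − 0.135(454) = 157.71.
dP/dQ = −0.135, so dQ/dP = 1/(−0.135) = -7.407.
ε = (dQ/dP)(P/Q) = (-7.407)(157.71/454).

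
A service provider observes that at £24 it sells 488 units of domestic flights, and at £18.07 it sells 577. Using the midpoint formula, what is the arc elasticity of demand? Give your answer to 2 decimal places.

-0.59

ΔQ = 577 − 488 = 89; ΔP = 18.07 − 24 = -5.93.
Midpoints: P̄ = 21.04, Q̄ = 532.5.
ε = (ΔQ/ΔP)(P̄/Q̄) = (89/-5.93)(21.04/532.5).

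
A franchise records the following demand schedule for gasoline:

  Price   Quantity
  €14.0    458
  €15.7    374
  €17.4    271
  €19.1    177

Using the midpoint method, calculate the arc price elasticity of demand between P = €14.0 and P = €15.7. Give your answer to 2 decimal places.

-1.76

At P = 14.0, Q = 458; at P = 15.7, Q = 374.
ΔQ = -84, ΔP = 1.7. Midpoints: P̄ = 14.85, Q̄ = 416.0.
ε = (ΔQ/ΔP)(P̄/Q̄) = (-84/1.7)(14.85/416.0).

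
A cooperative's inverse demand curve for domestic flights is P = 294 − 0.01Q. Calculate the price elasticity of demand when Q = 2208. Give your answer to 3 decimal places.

-12.315

At Q = 2208, P = 294 − 0.01(2208) = 271.92.
dP/dQ = −0.01, so dQ/dP = 1/(−0.01) = -100.000.
ε = (dQ/dP)(P/Q) = (-100.000)(271.92/2208).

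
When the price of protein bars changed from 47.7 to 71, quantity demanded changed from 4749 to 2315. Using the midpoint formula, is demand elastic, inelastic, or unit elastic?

Arc ε ≈ -1.755.
|ε| = 1.76 > 1.

elastic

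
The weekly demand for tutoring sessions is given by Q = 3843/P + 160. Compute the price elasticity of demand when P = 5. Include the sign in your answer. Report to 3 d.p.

-0.828

At P = 5, Q = 928.600.
dQ/dP = −3843/P² = -153.720.
ε = (dQ/dP)(P/Q) = (-153.720)(5/928.600).
|ε| < 1, so demand is inelastic at this price.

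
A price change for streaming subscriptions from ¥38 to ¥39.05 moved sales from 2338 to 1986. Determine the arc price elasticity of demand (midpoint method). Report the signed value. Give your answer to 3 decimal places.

-5.974

ΔQ = 1986 − 2338 = -352; ΔP = 39.05 − 38 = 1.05.
Midpoints: P̄ = 38.52, Q̄ = 2162.0.
ε = (ΔQ/ΔP)(P̄/Q̄) = (-352/1.05)(38.52/2162.0).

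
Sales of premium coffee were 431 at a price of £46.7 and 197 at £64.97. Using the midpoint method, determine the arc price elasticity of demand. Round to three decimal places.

-2.277

ΔQ = 197 − 431 = -234; ΔP = 64.97 − 46.7 = 18.27.
Midpoints: P̄ = 55.84, Q̄ = 314.0.
ε = (ΔQ/ΔP)(P̄/Q̄) = (-234/18.27)(55.84/314.0).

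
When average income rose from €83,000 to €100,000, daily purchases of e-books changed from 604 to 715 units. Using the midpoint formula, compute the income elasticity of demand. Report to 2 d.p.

ΔQ = 111, ΔI = 17000. Midpoints: Ī = 91,500, Q̄ = 659.5.
ε_I = (ΔQ/ΔI)(Ī/Q̄) = (111/17000)(91500/659.5).
ε_I > 0, so the good is normal.

0.91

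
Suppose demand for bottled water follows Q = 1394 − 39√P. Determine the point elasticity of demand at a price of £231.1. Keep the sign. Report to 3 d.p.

At P = 231.1, Q = 801.123.
dQ/dP = −39/(2√P) = -1.283.
ε = (dQ/dP)(P/Q) = (-1.283)(231.1/801.123).

-0.370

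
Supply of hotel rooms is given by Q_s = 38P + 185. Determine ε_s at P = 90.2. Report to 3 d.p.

0.949

At P = 90.2, Q_s = 3612.60.
dQ_s/dP = 38.
ε_s = (dQ_s/dP)(P/Q_s) = (38)(90.2/3612.60).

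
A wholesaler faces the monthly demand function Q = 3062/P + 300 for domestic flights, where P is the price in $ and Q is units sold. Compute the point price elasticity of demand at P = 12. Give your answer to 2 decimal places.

At P = 12, Q = 555.167.
dQ/dP = −3062/P² = -21.264.
ε = (dQ/dP)(P/Q) = (-21.264)(12/555.167).

-0.46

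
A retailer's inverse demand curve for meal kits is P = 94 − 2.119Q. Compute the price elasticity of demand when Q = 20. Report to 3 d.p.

At Q = 20, P = 94 − 2.119(20) = 51.62.
dP/dQ = −2.119, so dQ/dP = 1/(−2.119) = -0.472.
ε = (dQ/dP)(P/Q) = (-0.472)(51.62/20).

-1.218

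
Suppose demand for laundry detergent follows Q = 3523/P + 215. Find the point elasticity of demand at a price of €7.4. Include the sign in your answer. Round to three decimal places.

At P = 7.4, Q = 691.081.
dQ/dP = −3523/P² = -64.335.
ε = (dQ/dP)(P/Q) = (-64.335)(7.4/691.081).

-0.689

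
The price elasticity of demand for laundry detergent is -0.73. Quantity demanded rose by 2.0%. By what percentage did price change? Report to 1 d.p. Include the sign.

-2.7%

%ΔP ≈ %ΔQ / ε = (2.0%)/(-0.73) = -2.74%.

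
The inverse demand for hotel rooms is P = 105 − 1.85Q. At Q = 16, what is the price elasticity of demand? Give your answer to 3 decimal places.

-2.547

At Q = 16, P = 105 − 1.85(16) = 75.40.
dP/dQ = −1.85, so dQ/dP = 1/(−1.85) = -0.541.
ε = (dQ/dP)(P/Q) = (-0.541)(75.40/16).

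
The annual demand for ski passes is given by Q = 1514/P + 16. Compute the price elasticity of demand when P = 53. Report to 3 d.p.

-0.641

At P = 53, Q = 44.566.
dQ/dP = −1514/P² = -0.539.
ε = (dQ/dP)(P/Q) = (-0.539)(53/44.566).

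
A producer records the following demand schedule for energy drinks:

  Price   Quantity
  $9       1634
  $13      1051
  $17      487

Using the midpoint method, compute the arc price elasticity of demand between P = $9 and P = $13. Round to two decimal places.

At P = 9, Q = 1634; at P = 13, Q = 1051.
ΔQ = -583, ΔP = 4. Midpoints: P̄ = 11.00, Q̄ = 1342.5.
ε = (ΔQ/ΔP)(P̄/Q̄) = (-583/4)(11.00/1342.5).

-1.19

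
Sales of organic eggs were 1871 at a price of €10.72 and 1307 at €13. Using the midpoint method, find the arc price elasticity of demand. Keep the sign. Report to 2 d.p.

ΔQ = 1307 − 1871 = -564; ΔP = 13 − 10.72 = 2.28.
Midpoints: P̄ = 11.86, Q̄ = 1589.0.
ε = (ΔQ/ΔP)(P̄/Q̄) = (-564/2.28)(11.86/1589.0).

-1.85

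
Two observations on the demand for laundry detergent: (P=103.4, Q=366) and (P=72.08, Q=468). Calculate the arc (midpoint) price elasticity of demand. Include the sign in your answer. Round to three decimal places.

-0.685

ΔQ = 468 − 366 = 102; ΔP = 72.08 − 103.4 = -31.32.
Midpoints: P̄ = 87.74, Q̄ = 417.0.
ε = (ΔQ/ΔP)(P̄/Q̄) = (102/-31.32)(87.74/417.0).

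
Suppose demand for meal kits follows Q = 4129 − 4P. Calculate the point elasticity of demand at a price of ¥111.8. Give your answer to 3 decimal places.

-0.121

At P = 111.8, Q = 3681.800.
dQ/dP = −4.
ε = (dQ/dP)(P/Q) = (-4)(111.8/3681.800).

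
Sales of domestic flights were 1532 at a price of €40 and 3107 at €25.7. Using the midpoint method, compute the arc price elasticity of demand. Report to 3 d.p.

ΔQ = 3107 − 1532 = 1575; ΔP = 25.7 − 40 = -14.3.
Midpoints: P̄ = 32.85, Q̄ = 2319.5.
ε = (ΔQ/ΔP)(P̄/Q̄) = (1575/-14.3)(32.85/2319.5).

-1.560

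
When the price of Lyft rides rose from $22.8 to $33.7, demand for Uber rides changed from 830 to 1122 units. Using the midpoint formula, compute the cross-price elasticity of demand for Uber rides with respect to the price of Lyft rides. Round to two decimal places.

0.78

ΔQ_x = 1122 − 830 = 292; ΔP_y = 33.7 − 22.8 = 10.9.
Midpoints: P̄_y = 28.25, Q̄_x = 976.0.
ε_xy = (ΔQ_x/ΔP_y)(P̄_y/Q̄_x) = (292/10.9)(28.25/976.0).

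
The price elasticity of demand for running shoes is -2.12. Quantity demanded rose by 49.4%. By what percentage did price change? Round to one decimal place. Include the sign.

%ΔP ≈ %ΔQ / ε = (49.4%)/(-2.12) = -23.30%.

-23.3%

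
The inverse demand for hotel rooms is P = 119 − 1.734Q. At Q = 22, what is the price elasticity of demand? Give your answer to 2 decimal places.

At Q = 22, P = 119 − 1.734(22) = 80.85.
dP/dQ = −1.734, so dQ/dP = 1/(−1.734) = -0.577.
ε = (dQ/dP)(P/Q) = (-0.577)(80.85/22).

-2.12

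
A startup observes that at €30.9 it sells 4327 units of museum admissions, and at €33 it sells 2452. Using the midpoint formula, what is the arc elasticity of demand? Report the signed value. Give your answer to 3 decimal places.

-8.416

ΔQ = 2452 − 4327 = -1875; ΔP = 33 − 30.9 = 2.1.
Midpoints: P̄ = 31.95, Q̄ = 3389.5.
ε = (ΔQ/ΔP)(P̄/Q̄) = (-1875/2.1)(31.95/3389.5).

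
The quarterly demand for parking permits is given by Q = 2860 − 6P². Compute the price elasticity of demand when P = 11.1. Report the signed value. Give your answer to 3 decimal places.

-0.697

At P = 11.1, Q = 2120.740.
dQ/dP = −12P = -133.200.
ε = (dQ/dP)(P/Q) = (-133.200)(11.1/2120.740).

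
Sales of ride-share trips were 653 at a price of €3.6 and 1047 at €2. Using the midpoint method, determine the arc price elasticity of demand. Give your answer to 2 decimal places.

-0.81

ΔQ = 1047 − 653 = 394; ΔP = 2 − 3.6 = -1.6.
Midpoints: P̄ = 2.80, Q̄ = 850.0.
ε = (ΔQ/ΔP)(P̄/Q̄) = (394/-1.6)(2.80/850.0).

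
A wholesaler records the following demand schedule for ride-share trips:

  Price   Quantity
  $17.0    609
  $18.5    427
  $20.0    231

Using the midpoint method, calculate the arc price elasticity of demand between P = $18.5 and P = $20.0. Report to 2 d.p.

-7.65

At P = 18.5, Q = 427; at P = 20.0, Q = 231.
ΔQ = -196, ΔP = 1.5. Midpoints: P̄ = 19.25, Q̄ = 329.0.
ε = (ΔQ/ΔP)(P̄/Q̄) = (-196/1.5)(19.25/329.0).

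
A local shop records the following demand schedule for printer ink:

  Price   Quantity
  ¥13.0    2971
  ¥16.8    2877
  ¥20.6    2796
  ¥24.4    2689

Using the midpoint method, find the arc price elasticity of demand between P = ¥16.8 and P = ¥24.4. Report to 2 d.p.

-0.18

At P = 16.8, Q = 2877; at P = 24.4, Q = 2689.
ΔQ = -188, ΔP = 7.6. Midpoints: P̄ = 20.60, Q̄ = 2783.0.
ε = (ΔQ/ΔP)(P̄/Q̄) = (-188/7.6)(20.60/2783.0).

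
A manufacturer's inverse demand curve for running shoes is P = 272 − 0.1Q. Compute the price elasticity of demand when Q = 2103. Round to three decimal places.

At Q = 2103, P = 272 − 0.1(2103) = 61.70.
dP/dQ = −0.1, so dQ/dP = 1/(−0.1) = -10.000.
ε = (dQ/dP)(P/Q) = (-10.000)(61.70/2103).

-0.293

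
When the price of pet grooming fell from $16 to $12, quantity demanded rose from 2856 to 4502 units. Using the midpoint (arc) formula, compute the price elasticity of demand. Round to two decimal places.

ΔQ = 4502 − 2856 = 1646; ΔP = 12 − 16 = -4.
Midpoints: P̄ = 14.00, Q̄ = 3679.0.
ε = (ΔQ/ΔP)(P̄/Q̄) = (1646/-4)(14.00/3679.0).

-1.57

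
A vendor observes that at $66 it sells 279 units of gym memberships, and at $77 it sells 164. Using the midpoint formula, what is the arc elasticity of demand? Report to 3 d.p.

ΔQ = 164 − 279 = -115; ΔP = 77 − 66 = 11.
Midpoints: P̄ = 71.50, Q̄ = 221.5.
ε = (ΔQ/ΔP)(P̄/Q̄) = (-115/11)(71.50/221.5).

-3.375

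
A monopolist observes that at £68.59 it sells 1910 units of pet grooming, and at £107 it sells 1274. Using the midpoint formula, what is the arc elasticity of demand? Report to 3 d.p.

ΔQ = 1274 − 1910 = -636; ΔP = 107 − 68.59 = 38.41.
Midpoints: P̄ = 87.80, Q̄ = 1592.0.
ε = (ΔQ/ΔP)(P̄/Q̄) = (-636/38.41)(87.80/1592.0).

-0.913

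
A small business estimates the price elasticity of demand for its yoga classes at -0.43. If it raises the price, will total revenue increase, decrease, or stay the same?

increase

|ε| = 0.43 < 1, so demand is inelastic. A price rise therefore raises total revenue.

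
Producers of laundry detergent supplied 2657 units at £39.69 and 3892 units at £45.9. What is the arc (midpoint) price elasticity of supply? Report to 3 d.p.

2.599

ΔQ = 3892 − 2657 = 1235; ΔP = 45.9 − 39.69 = 6.21.
Midpoints: P̄ = 42.80, Q̄ = 3274.5.
ε_s = (ΔQ/ΔP)(P̄/Q̄) = (1235/6.21)(42.80/3274.5).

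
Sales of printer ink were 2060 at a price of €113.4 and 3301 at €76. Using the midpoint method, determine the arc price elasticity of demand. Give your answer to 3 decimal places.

-1.172

ΔQ = 3301 − 2060 = 1241; ΔP = 76 − 113.4 = -37.4.
Midpoints: P̄ = 94.70, Q̄ = 2680.5.
ε = (ΔQ/ΔP)(P̄/Q̄) = (1241/-37.4)(94.70/2680.5).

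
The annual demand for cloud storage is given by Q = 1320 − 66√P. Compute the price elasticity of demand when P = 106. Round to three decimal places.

-0.530

At P = 106, Q = 640.488.
dQ/dP = −66/(2√P) = -3.205.
ε = (dQ/dP)(P/Q) = (-3.205)(106/640.488).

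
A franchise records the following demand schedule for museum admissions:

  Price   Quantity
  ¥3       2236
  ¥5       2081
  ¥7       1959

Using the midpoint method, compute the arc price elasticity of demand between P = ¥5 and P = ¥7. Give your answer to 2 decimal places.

At P = 5, Q = 2081; at P = 7, Q = 1959.
ΔQ = -122, ΔP = 2. Midpoints: P̄ = 6.00, Q̄ = 2020.0.
ε = (ΔQ/ΔP)(P̄/Q̄) = (-122/2)(6.00/2020.0).

-0.18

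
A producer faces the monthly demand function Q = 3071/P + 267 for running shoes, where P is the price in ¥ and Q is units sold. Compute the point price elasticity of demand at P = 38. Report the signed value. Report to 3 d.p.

At P = 38, Q = 347.816.
dQ/dP = −3071/P² = -2.127.
ε = (dQ/dP)(P/Q) = (-2.127)(38/347.816).

-0.232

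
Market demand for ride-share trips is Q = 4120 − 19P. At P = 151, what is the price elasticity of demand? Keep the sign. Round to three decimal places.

At P = 151, Q = 1251.
dQ/dP = −19.
ε = (dQ/dP)(P/Q) = (-19)(151/1251).

-2.293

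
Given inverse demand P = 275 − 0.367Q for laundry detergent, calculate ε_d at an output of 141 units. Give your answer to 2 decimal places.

At Q = 141, P = 275 − 0.367(141) = 223.25.
dP/dQ = −0.367, so dQ/dP = 1/(−0.367) = -2.725.
ε = (dQ/dP)(P/Q) = (-2.725)(223.25/141).

-4.31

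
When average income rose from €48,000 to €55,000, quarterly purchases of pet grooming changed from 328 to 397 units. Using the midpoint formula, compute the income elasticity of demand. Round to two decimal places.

1.40

ΔQ = 69, ΔI = 7000. Midpoints: Ī = 51,500, Q̄ = 362.5.
ε_I = (ΔQ/ΔI)(Ī/Q̄) = (69/7000)(51500/362.5).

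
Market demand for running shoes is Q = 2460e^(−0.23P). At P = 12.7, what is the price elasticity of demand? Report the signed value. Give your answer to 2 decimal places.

At P = 12.7, Q = 132.544.
dQ/dP = −0.23·2460e^(−0.23P) = −0.23Q = -30.485.
ε = (dQ/dP)(P/Q) = (-30.485)(12.7/132.544).

-2.92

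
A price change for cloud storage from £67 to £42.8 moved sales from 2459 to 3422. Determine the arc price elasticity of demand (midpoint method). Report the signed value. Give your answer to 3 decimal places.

ΔQ = 3422 − 2459 = 963; ΔP = 42.8 − 67 = -24.2.
Midpoints: P̄ = 54.90, Q̄ = 2940.5.
ε = (ΔQ/ΔP)(P̄/Q̄) = (963/-24.2)(54.90/2940.5).

-0.743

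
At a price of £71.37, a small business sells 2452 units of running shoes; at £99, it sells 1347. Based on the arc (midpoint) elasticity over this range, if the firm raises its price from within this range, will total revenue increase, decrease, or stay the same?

decrease

Arc ε = (-1105/27.63)(85.19/1899.5) ≈ -1.794.
|ε| = 1.79 > 1, so demand is elastic. A price rise therefore reduces total revenue.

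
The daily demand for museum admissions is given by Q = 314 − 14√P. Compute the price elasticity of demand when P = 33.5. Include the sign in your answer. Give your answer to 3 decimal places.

At P = 33.5, Q = 232.969.
dQ/dP = −14/(2√P) = -1.209.
ε = (dQ/dP)(P/Q) = (-1.209)(33.5/232.969).
|ε| < 1, so demand is inelastic at this price.

-0.174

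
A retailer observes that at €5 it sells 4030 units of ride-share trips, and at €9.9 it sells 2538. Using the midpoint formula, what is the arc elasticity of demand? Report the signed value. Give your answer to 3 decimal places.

-0.691

ΔQ = 2538 − 4030 = -1492; ΔP = 9.9 − 5 = 4.9.
Midpoints: P̄ = 7.45, Q̄ = 3284.0.
ε = (ΔQ/ΔP)(P̄/Q̄) = (-1492/4.9)(7.45/3284.0).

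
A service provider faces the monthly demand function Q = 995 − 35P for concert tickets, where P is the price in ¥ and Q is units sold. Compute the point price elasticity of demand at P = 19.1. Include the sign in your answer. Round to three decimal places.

At P = 19.1, Q = 326.500.
dQ/dP = −35.
ε = (dQ/dP)(P/Q) = (-35)(19.1/326.500).
|ε| > 1, so demand is elastic at this price.

-2.047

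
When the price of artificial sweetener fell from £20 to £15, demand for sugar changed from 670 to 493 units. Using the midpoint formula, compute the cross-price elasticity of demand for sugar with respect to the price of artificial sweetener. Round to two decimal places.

1.07

ΔQ_x = 493 − 670 = -177; ΔP_y = 15 − 20 = -5.
Midpoints: P̄_y = 17.50, Q̄_x = 581.5.
ε_xy = (ΔQ_x/ΔP_y)(P̄_y/Q̄_x) = (-177/-5)(17.50/581.5).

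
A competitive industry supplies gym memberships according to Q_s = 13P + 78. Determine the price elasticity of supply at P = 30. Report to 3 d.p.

0.833

At P = 30, Q_s = 468.
dQ_s/dP = 13.
ε_s = (dQ_s/dP)(P/Q_s) = (13)(30/468).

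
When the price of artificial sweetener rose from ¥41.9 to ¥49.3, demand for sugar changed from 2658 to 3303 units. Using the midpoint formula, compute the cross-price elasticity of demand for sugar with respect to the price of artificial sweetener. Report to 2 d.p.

1.33

ΔQ_x = 3303 − 2658 = 645; ΔP_y = 49.3 − 41.9 = 7.4.
Midpoints: P̄_y = 45.60, Q̄_x = 2980.5.
ε_xy = (ΔQ_x/ΔP_y)(P̄_y/Q̄_x) = (645/7.4)(45.60/2980.5).
ε_xy > 0, so the goods are substitutes.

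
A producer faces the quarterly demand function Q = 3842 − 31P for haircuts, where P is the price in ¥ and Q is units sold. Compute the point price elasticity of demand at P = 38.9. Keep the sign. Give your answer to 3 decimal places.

-0.457

At P = 38.9, Q = 2636.100.
dQ/dP = −31.
ε = (dQ/dP)(P/Q) = (-31)(38.9/2636.100).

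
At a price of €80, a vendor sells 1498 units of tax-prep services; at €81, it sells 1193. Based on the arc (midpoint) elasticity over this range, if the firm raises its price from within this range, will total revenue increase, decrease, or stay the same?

Arc ε = (-305/1)(80.50/1345.5) ≈ -18.248.
|ε| = 18.25 > 1, so demand is elastic. A price rise therefore reduces total revenue.

decrease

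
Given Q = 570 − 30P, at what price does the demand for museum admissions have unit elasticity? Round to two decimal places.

For linear demand Q = a − bP, ε = −bP/(a − bP). |ε| = 1 when bP = a − bP, i.e. P = a/(2b).
P = 570/(2·30) = 570/60 = 9.5000.

9.50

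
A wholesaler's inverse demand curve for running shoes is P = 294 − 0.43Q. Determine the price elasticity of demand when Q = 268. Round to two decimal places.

-1.55

At Q = 268, P = 294 − 0.43(268) = 178.76.
dP/dQ = −0.43, so dQ/dP = 1/(−0.43) = -2.326.
ε = (dQ/dP)(P/Q) = (-2.326)(178.76/268).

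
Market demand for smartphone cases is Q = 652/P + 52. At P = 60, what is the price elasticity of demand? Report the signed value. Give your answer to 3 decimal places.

At P = 60, Q = 62.867.
dQ/dP = −652/P² = -0.181.
ε = (dQ/dP)(P/Q) = (-0.181)(60/62.867).
|ε| < 1, so demand is inelastic at this price.

-0.173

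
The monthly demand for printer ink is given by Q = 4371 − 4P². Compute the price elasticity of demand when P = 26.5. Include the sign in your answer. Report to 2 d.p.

At P = 26.5, Q = 1562.
dQ/dP = −8P = -212.
ε = (dQ/dP)(P/Q) = (-212)(26.5/1562).

-3.60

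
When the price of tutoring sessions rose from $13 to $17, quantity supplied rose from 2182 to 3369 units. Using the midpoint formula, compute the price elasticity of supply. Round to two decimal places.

ΔQ = 3369 − 2182 = 1187; ΔP = 17 − 13 = 4.
Midpoints: P̄ = 15.00, Q̄ = 2775.5.
ε_s = (ΔQ/ΔP)(P̄/Q̄) = (1187/4)(15.00/2775.5).

1.60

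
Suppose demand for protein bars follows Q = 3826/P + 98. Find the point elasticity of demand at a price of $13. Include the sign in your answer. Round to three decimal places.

At P = 13, Q = 392.308.
dQ/dP = −3826/P² = -22.639.
ε = (dQ/dP)(P/Q) = (-22.639)(13/392.308).

-0.750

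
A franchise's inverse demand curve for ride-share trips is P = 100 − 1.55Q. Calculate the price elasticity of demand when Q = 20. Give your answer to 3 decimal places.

At Q = 20, P = 100 − 1.55(20) = 69.00.
dP/dQ = −1.55, so dQ/dP = 1/(−1.55) = -0.645.
ε = (dQ/dP)(P/Q) = (-0.645)(69.00/20).

-2.226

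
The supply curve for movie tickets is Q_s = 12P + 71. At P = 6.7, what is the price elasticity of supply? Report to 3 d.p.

0.531

At P = 6.7, Q_s = 151.40.
dQ_s/dP = 12.
ε_s = (dQ_s/dP)(P/Q_s) = (12)(6.7/151.40).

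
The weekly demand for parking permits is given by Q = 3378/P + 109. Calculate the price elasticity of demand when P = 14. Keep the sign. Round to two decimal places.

At P = 14, Q = 350.286.
dQ/dP = −3378/P² = -17.235.
ε = (dQ/dP)(P/Q) = (-17.235)(14/350.286).

-0.69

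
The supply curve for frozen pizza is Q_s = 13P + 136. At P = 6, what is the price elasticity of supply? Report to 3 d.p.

At P = 6, Q_s = 214.
dQ_s/dP = 13.
ε_s = (dQ_s/dP)(P/Q_s) = (13)(6/214).

0.364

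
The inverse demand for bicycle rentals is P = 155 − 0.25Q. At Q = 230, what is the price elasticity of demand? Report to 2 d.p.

At Q = 230, P = 155 − 0.25(230) = 97.50.
dP/dQ = −0.25, so dQ/dP = 1/(−0.25) = -4.000.
ε = (dQ/dP)(P/Q) = (-4.000)(97.50/230).

-1.70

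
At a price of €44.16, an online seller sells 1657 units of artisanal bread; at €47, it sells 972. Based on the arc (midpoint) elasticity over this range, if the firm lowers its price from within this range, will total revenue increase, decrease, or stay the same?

increase

Arc ε = (-685/2.84)(45.58/1314.5) ≈ -8.363.
|ε| = 8.36 > 1, so demand is elastic. A price cut therefore raises total revenue.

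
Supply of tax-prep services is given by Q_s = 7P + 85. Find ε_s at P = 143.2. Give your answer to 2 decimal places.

At P = 143.2, Q_s = 1087.40.
dQ_s/dP = 7.
ε_s = (dQ_s/dP)(P/Q_s) = (7)(143.2/1087.40).

0.92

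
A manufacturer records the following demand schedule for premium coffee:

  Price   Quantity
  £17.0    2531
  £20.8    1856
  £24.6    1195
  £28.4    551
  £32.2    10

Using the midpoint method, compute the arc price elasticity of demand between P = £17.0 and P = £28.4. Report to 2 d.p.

-2.56

At P = 17.0, Q = 2531; at P = 28.4, Q = 551.
ΔQ = -1980, ΔP = 11.4. Midpoints: P̄ = 22.70, Q̄ = 1541.0.
ε = (ΔQ/ΔP)(P̄/Q̄) = (-1980/11.4)(22.70/1541.0).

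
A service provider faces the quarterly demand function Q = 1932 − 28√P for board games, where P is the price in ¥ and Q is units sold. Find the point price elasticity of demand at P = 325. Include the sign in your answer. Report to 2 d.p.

-0.18

At P = 325, Q = 1427.223.
dQ/dP = −28/(2√P) = -0.777.
ε = (dQ/dP)(P/Q) = (-0.777)(325/1427.223).
|ε| < 1, so demand is inelastic at this price.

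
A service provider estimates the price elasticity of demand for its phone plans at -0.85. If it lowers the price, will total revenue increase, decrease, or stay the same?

|ε| = 0.85 < 1, so demand is inelastic. A price cut therefore reduces total revenue.

decrease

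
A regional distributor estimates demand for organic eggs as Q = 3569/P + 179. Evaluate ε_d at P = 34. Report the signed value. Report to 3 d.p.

At P = 34, Q = 283.971.
dQ/dP = −3569/P² = -3.087.
ε = (dQ/dP)(P/Q) = (-3.087)(34/283.971).

-0.370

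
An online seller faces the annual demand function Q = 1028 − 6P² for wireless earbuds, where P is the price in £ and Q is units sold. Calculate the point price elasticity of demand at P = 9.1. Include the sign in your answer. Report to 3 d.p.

-1.871

At P = 9.1, Q = 531.140.
dQ/dP = −12P = -109.200.
ε = (dQ/dP)(P/Q) = (-109.200)(9.1/531.140).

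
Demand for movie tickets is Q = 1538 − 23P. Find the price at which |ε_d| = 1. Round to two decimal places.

33.43

For linear demand Q = a − bP, ε = −bP/(a − bP). |ε| = 1 when bP = a − bP, i.e. P = a/(2b).
P = 1538/(2·23) = 1538/46 = 33.4348.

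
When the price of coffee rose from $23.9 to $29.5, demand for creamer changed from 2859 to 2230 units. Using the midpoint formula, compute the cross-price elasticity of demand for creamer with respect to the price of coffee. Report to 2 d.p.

-1.18

ΔQ_x = 2230 − 2859 = -629; ΔP_y = 29.5 − 23.9 = 5.6.
Midpoints: P̄_y = 26.70, Q̄_x = 2544.5.
ε_xy = (ΔQ_x/ΔP_y)(P̄_y/Q̄_x) = (-629/5.6)(26.70/2544.5).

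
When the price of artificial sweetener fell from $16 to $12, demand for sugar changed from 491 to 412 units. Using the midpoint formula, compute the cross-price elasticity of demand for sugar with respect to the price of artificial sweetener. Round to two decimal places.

ΔQ_x = 412 − 491 = -79; ΔP_y = 12 − 16 = -4.
Midpoints: P̄_y = 14.00, Q̄_x = 451.5.
ε_xy = (ΔQ_x/ΔP_y)(P̄_y/Q̄_x) = (-79/-4)(14.00/451.5).
ε_xy > 0, so the goods are substitutes.

0.61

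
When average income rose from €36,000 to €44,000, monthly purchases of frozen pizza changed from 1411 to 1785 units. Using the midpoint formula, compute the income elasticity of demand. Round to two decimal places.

ΔQ = 374, ΔI = 8000. Midpoints: Ī = 40,000, Q̄ = 1598.0.
ε_I = (ΔQ/ΔI)(Ī/Q̄) = (374/8000)(40000/1598.0).
ε_I > 0, so the good is normal.

1.17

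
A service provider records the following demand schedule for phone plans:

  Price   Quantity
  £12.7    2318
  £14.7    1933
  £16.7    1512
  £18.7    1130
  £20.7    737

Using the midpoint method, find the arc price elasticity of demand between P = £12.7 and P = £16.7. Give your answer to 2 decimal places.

At P = 12.7, Q = 2318; at P = 16.7, Q = 1512.
ΔQ = -806, ΔP = 4.0. Midpoints: P̄ = 14.70, Q̄ = 1915.0.
ε = (ΔQ/ΔP)(P̄/Q̄) = (-806/4.0)(14.70/1915.0).

-1.55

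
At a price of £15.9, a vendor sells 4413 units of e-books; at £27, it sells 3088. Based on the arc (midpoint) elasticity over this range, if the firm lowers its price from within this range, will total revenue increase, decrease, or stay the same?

decrease

Arc ε = (-1325/11.1)(21.45/3750.5) ≈ -0.683.
|ε| = 0.68 < 1, so demand is inelastic. A price cut therefore reduces total revenue.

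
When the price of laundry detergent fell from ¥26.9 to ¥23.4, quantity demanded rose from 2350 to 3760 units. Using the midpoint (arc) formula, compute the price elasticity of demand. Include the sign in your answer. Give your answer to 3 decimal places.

ΔQ = 3760 − 2350 = 1410; ΔP = 23.4 − 26.9 = -3.5.
Midpoints: P̄ = 25.15, Q̄ = 3055.0.
ε = (ΔQ/ΔP)(P̄/Q̄) = (1410/-3.5)(25.15/3055.0).

-3.316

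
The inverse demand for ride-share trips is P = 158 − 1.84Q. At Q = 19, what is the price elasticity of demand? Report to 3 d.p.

At Q = 19, P = 158 − 1.84(19) = 123.04.
dP/dQ = −1.84, so dQ/dP = 1/(−1.84) = -0.543.
ε = (dQ/dP)(P/Q) = (-0.543)(123.04/19).

-3.519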